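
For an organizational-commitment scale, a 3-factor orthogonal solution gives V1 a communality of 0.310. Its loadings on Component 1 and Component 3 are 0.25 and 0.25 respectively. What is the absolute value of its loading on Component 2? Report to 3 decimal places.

0.430

Under orthogonal rotation h² = Σλ², so λ_Component 2² = h² − (0.1250) = 0.310 − 0.1250 = 0.1850.
|λ| = √0.1850 = 0.4301.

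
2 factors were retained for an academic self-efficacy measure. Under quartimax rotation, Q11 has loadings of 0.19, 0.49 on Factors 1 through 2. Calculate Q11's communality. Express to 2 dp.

0.28

h² = 0.19² + 0.49² = 0.0361 + 0.2401 = 0.2762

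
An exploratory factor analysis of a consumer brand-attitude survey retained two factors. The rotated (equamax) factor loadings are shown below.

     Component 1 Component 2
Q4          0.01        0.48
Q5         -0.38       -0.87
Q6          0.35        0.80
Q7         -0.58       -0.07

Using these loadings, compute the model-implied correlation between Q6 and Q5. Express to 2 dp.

r̂ = Σ λ_i·λ_j across factors = (0.35)(-0.38) + (0.80)(-0.87)
  = -0.1330 -0.6960 = -0.8290

-0.83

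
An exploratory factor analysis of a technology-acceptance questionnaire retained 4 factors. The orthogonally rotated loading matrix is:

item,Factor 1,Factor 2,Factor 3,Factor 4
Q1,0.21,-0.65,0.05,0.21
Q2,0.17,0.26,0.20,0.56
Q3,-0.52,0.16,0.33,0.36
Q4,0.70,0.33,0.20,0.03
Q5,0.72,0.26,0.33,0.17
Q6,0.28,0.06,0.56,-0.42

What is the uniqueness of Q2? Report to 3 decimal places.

h² = 0.17² + 0.26² + 0.20² + 0.56² = 0.0289 + 0.0676 + 0.0400 + 0.3136 = 0.4501
Uniqueness u² = 1 − h² = 1 − 0.4501 = 0.5499

0.550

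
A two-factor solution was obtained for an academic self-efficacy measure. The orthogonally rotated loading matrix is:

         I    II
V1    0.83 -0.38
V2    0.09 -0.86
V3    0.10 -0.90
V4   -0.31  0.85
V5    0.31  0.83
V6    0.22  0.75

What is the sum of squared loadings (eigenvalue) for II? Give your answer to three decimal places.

3.668

SS loadings for II = (-0.38)² + (-0.86)² + (-0.90)² + 0.85² + 0.83² + 0.75² = 0.1444 + 0.7396 + 0.8100 + 0.7225 + 0.6889 + 0.5625 = 3.6679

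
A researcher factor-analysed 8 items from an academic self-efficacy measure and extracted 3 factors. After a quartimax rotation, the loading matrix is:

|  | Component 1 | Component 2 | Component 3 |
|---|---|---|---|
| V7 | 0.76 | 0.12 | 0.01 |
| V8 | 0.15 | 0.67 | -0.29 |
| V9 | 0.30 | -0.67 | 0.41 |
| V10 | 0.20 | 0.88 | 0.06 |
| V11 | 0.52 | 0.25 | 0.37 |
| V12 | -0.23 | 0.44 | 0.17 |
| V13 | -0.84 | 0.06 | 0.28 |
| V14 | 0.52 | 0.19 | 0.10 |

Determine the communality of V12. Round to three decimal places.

h² = (-0.23)² + 0.44² + 0.17² = 0.0529 + 0.1936 + 0.0289 = 0.2754

0.275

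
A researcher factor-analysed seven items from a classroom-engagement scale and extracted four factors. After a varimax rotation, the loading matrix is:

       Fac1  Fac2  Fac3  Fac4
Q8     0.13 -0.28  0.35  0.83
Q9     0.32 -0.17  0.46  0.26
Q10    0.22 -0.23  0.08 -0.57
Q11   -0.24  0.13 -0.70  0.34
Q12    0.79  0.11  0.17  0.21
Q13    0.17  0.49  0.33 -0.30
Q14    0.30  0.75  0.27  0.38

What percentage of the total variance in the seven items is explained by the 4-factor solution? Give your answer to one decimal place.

64.0%

SS loadings by factor: 0.9683, 0.9918, 1.0412, 1.4755; total = 4.4768.
Total variance with 7 standardized items is 7, so the solution explains 4.4768/7 = 0.6395 = 63.95%.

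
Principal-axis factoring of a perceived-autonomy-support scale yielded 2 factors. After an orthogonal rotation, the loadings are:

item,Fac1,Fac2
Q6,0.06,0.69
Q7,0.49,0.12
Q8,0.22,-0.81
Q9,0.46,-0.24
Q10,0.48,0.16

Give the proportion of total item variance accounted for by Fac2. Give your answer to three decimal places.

SS loadings for Fac2 = 0.69² + 0.12² + (-0.81)² + (-0.24)² + 0.16² = 1.2298
Proportion of variance = 1.2298 / 5 = 0.2460.

0.246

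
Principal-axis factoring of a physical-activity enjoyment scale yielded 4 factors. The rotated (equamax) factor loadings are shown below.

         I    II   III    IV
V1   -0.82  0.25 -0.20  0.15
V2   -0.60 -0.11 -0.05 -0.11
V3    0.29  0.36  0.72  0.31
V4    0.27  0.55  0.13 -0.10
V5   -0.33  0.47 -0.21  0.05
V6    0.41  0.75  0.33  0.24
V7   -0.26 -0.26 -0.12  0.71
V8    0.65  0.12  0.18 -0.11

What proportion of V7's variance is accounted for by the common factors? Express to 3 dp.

0.654

h² = (-0.26)² + (-0.26)² + (-0.12)² + 0.71² = 0.0676 + 0.0676 + 0.0144 + 0.5041 = 0.6537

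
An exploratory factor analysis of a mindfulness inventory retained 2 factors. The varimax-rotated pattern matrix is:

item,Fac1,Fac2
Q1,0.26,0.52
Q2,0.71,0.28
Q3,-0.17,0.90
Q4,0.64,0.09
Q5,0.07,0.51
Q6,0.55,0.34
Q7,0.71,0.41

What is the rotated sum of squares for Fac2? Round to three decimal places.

SS loadings for Fac2 = 0.52² + 0.28² + 0.90² + 0.09² + 0.51² + 0.34² + 0.41² = 0.2704 + 0.0784 + 0.8100 + 0.0081 + 0.2601 + 0.1156 + 0.1681 = 1.7107

1.711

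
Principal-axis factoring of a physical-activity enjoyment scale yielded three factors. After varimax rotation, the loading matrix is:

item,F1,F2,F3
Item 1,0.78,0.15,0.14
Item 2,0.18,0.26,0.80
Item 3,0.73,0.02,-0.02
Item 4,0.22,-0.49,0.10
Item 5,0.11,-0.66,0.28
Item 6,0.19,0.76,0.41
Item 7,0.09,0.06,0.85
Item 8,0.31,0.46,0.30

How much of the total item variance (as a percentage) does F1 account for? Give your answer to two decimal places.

17.18%

SS loadings for F1 = 0.78² + 0.18² + 0.73² + 0.22² + 0.11² + 0.19² + 0.09² + 0.31² = 1.3745
With 8 standardized items, total variance = 8. Proportion = 1.3745/8 = 0.1718 → 17.18%.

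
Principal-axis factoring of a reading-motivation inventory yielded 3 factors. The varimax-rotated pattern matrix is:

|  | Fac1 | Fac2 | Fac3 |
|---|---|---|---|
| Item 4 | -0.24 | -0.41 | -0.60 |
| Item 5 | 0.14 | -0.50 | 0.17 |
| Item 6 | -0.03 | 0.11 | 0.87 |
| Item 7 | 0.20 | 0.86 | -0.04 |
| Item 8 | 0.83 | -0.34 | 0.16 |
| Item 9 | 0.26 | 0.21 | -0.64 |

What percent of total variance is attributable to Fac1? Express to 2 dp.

14.58%

SS loadings for Fac1 = (-0.24)² + 0.14² + (-0.03)² + 0.20² + 0.83² + 0.26² = 0.8746
With 6 standardized items, total variance = 6. Proportion = 0.8746/6 = 0.1458 → 14.58%.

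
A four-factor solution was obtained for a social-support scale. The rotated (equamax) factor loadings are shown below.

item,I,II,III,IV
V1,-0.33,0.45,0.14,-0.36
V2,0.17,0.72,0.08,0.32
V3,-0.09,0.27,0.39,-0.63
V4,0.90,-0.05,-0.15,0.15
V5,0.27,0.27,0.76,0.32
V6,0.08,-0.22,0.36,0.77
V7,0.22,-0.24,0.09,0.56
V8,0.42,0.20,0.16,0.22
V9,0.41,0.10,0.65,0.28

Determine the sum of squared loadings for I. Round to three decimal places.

1.428

SS loadings for I = (-0.33)² + 0.17² + (-0.09)² + 0.90² + 0.27² + 0.08² + 0.22² + 0.42² + 0.41² = 0.1089 + 0.0289 + 0.0081 + 0.8100 + 0.0729 + 0.0064 + 0.0484 + 0.1764 + 0.1681 = 1.4281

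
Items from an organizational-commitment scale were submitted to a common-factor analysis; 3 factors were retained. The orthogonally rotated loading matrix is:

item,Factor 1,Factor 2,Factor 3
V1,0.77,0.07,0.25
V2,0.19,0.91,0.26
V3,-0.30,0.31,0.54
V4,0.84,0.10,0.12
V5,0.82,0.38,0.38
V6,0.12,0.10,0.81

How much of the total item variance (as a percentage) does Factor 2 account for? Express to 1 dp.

SS loadings for Factor 2 = 0.07² + 0.91² + 0.31² + 0.10² + 0.38² + 0.10² = 1.0935
With 6 standardized items, total variance = 6. Proportion = 1.0935/6 = 0.1823 → 18.23%.

18.2%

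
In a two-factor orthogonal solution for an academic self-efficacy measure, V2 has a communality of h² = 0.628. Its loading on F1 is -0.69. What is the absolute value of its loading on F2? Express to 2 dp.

Under orthogonal rotation h² = Σλ², so λ_F2² = h² − (0.4761) = 0.628 − 0.4761 = 0.1519.
|λ| = √0.1519 = 0.3897.

0.39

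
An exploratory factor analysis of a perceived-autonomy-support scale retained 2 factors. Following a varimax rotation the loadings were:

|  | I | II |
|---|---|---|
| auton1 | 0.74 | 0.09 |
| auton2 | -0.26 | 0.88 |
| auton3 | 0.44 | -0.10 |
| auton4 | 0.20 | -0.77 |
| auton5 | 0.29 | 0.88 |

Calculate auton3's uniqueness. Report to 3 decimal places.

h² = 0.44² + (-0.10)² = 0.1936 + 0.0100 = 0.2036
Uniqueness u² = 1 − h² = 1 − 0.2036 = 0.7964

0.796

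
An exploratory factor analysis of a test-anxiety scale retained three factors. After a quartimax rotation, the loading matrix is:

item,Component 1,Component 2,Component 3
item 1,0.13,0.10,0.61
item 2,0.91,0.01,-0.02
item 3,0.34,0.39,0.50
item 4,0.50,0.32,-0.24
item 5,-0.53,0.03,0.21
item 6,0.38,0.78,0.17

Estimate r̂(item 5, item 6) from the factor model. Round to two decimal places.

-0.14

r̂ = Σ λ_i·λ_j across factors = (-0.53)(0.38) + (0.03)(0.78) + (0.21)(0.17)
  = -0.2014 +0.0234 +0.0357 = -0.1423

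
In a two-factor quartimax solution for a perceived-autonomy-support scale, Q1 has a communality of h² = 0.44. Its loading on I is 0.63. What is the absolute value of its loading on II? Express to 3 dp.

Under orthogonal rotation h² = Σλ², so λ_II² = h² − (0.3969) = 0.44 − 0.3969 = 0.0431.
|λ| = √0.0431 = 0.2076.

0.208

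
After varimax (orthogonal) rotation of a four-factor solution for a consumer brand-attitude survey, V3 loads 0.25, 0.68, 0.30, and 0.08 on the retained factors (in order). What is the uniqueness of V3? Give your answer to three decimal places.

0.379

h² = 0.25² + 0.68² + 0.30² + 0.08² = 0.0625 + 0.4624 + 0.0900 + 0.0064 = 0.6213
Uniqueness u² = 1 − h² = 1 − 0.6213 = 0.3787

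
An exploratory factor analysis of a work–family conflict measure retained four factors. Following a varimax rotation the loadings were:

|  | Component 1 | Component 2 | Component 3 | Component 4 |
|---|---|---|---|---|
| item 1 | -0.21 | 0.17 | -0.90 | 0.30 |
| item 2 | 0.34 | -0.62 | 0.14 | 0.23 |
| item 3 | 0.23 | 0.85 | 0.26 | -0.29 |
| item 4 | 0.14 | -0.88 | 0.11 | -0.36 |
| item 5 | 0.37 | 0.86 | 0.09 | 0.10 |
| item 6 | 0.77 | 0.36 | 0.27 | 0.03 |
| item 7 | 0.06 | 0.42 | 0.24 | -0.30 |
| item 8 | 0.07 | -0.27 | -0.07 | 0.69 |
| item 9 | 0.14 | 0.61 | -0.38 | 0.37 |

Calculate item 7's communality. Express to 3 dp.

h² = 0.06² + 0.42² + 0.24² + (-0.30)² = 0.0036 + 0.1764 + 0.0576 + 0.0900 = 0.3276

0.328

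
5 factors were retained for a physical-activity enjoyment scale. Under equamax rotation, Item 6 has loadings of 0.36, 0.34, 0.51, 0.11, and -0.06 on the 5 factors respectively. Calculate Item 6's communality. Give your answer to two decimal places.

0.52

h² = 0.36² + 0.34² + 0.51² + 0.11² + (-0.06)² = 0.1296 + 0.1156 + 0.2601 + 0.0121 + 0.0036 = 0.5210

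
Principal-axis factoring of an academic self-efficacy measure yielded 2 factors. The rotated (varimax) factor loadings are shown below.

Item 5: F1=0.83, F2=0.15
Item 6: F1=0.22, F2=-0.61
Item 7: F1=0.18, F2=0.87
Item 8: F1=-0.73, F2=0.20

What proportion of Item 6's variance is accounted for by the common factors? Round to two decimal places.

0.42

h² = 0.22² + (-0.61)² = 0.0484 + 0.3721 = 0.4205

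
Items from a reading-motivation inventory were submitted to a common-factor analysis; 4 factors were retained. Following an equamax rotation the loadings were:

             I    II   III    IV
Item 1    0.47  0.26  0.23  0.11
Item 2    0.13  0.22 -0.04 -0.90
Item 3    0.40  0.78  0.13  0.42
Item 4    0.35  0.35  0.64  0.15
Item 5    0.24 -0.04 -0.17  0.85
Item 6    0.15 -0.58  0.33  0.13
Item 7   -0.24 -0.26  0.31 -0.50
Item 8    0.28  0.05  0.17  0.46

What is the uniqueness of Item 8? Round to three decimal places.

h² = 0.28² + 0.05² + 0.17² + 0.46² = 0.0784 + 0.0025 + 0.0289 + 0.2116 = 0.3214
Uniqueness u² = 1 − h² = 1 − 0.3214 = 0.6786

0.679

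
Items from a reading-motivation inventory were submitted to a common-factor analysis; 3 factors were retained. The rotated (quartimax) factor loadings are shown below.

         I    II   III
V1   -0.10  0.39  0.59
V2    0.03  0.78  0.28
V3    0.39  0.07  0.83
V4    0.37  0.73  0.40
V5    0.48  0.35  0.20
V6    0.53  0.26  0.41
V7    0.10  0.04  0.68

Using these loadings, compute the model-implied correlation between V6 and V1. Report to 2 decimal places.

0.29

r̂ = Σ λ_i·λ_j across factors = (0.53)(-0.10) + (0.26)(0.39) + (0.41)(0.59)
  = -0.0530 +0.1014 +0.2419 = 0.2903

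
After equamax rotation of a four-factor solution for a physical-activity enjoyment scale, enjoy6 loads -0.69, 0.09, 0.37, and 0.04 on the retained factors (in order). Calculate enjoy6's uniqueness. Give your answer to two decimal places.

0.38

h² = (-0.69)² + 0.09² + 0.37² + 0.04² = 0.4761 + 0.0081 + 0.1369 + 0.0016 = 0.6227
Uniqueness u² = 1 − h² = 1 − 0.6227 = 0.3773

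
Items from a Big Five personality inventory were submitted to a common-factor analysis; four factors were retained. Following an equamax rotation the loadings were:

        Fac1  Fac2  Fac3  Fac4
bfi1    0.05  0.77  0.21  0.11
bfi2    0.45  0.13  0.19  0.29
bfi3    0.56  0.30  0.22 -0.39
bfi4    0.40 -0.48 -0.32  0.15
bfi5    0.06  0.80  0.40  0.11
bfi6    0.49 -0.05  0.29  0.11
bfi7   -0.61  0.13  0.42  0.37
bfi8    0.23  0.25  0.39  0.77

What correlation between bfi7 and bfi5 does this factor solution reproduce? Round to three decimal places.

0.276

r̂ = Σ λ_i·λ_j across factors = (-0.61)(0.06) + (0.13)(0.80) + (0.42)(0.40) + (0.37)(0.11)
  = -0.0366 +0.1040 +0.1680 +0.0407 = 0.2761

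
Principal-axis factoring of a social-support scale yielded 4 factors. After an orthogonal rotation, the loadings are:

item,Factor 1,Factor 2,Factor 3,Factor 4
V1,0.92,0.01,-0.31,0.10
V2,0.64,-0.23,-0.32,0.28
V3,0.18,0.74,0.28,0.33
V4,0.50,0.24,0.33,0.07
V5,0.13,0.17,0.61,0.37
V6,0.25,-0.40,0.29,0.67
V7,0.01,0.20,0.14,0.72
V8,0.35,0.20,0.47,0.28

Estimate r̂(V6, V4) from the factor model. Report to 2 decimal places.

0.17

r̂ = Σ λ_i·λ_j across factors = (0.25)(0.50) + (-0.40)(0.24) + (0.29)(0.33) + (0.67)(0.07)
  = +0.1250 -0.0960 +0.0957 +0.0469 = 0.1716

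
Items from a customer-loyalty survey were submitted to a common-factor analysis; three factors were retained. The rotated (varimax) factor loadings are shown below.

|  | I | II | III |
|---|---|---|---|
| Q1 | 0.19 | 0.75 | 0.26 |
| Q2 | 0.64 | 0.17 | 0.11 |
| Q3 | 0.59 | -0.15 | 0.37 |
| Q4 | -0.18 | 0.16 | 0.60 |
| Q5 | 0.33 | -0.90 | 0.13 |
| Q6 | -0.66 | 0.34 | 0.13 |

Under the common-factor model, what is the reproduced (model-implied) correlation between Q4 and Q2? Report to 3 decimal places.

r̂ = Σ λ_i·λ_j across factors = (-0.18)(0.64) + (0.16)(0.17) + (0.60)(0.11)
  = -0.1152 +0.0272 +0.0660 = -0.0220

-0.022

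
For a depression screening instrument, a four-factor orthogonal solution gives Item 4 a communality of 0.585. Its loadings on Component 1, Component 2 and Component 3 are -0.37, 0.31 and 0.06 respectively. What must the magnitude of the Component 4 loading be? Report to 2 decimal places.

Under orthogonal rotation h² = Σλ², so λ_Component 4² = h² − (0.2366) = 0.585 − 0.2366 = 0.3484.
|λ| = √0.3484 = 0.5903.

0.59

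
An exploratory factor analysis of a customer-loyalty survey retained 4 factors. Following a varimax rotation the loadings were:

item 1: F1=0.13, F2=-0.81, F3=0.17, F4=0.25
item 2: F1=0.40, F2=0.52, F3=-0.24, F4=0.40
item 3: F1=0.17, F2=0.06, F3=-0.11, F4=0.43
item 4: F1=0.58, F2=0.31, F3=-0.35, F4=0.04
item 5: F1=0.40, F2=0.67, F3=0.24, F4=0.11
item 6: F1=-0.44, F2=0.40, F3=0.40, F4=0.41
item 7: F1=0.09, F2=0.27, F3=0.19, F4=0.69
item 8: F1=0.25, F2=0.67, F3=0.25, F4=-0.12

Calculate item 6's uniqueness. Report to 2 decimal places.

h² = (-0.44)² + 0.40² + 0.40² + 0.41² = 0.1936 + 0.1600 + 0.1600 + 0.1681 = 0.6817
Uniqueness u² = 1 − h² = 1 − 0.6817 = 0.3183

0.32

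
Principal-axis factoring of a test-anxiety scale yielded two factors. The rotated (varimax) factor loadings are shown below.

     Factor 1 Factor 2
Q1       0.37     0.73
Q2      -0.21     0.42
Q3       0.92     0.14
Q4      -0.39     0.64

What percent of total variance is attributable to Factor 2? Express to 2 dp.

SS loadings for Factor 2 = 0.73² + 0.42² + 0.14² + 0.64² = 1.1385
With 4 standardized items, total variance = 4. Proportion = 1.1385/4 = 0.2846 → 28.46%.

28.46%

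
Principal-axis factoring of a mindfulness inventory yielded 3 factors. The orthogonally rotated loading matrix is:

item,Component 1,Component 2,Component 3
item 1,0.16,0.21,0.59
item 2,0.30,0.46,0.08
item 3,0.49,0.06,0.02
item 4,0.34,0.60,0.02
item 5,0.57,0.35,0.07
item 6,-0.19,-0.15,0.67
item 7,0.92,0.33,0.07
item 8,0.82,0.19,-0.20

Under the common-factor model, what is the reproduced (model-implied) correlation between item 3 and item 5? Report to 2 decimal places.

r̂ = Σ λ_i·λ_j across factors = (0.49)(0.57) + (0.06)(0.35) + (0.02)(0.07)
  = +0.2793 +0.0210 +0.0014 = 0.3017

0.30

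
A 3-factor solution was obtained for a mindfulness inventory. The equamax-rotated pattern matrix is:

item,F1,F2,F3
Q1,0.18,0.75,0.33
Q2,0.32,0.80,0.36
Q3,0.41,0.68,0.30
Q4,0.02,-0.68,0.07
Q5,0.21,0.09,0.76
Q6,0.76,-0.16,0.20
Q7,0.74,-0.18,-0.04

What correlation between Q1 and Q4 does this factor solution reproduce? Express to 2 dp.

-0.48

r̂ = Σ λ_i·λ_j across factors = (0.18)(0.02) + (0.75)(-0.68) + (0.33)(0.07)
  = +0.0036 -0.5100 +0.0231 = -0.4833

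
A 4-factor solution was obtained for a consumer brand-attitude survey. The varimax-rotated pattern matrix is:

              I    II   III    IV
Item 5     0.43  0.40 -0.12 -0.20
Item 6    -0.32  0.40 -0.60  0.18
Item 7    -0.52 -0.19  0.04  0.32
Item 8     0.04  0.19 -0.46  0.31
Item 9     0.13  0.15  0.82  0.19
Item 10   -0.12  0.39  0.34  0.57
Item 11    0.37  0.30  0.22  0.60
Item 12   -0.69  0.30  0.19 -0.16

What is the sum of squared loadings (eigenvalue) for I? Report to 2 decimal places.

1.20

SS loadings for I = 0.43² + (-0.32)² + (-0.52)² + 0.04² + 0.13² + (-0.12)² + 0.37² + (-0.69)² = 0.1849 + 0.1024 + 0.2704 + 0.0016 + 0.0169 + 0.0144 + 0.1369 + 0.4761 = 1.2036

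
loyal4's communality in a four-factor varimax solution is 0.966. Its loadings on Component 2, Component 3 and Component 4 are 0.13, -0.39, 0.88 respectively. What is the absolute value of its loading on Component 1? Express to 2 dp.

0.15

Under orthogonal rotation h² = Σλ², so λ_Component 1² = h² − (0.9434) = 0.966 − 0.9434 = 0.0226.
|λ| = √0.0226 = 0.1503.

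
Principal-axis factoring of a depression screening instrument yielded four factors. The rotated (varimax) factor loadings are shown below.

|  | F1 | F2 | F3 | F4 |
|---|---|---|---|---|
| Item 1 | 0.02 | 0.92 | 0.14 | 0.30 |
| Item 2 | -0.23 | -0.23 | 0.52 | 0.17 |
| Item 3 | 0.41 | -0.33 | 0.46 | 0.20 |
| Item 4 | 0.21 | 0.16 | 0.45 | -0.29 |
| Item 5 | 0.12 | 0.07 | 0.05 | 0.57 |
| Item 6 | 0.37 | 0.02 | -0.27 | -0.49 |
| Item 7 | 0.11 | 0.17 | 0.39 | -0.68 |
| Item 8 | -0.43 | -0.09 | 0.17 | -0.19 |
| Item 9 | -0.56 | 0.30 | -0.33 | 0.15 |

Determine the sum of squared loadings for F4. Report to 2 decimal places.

SS loadings for F4 = 0.30² + 0.17² + 0.20² + (-0.29)² + 0.57² + (-0.49)² + (-0.68)² + (-0.19)² + 0.15² = 0.0900 + 0.0289 + 0.0400 + 0.0841 + 0.3249 + 0.2401 + 0.4624 + 0.0361 + 0.0225 = 1.3290

1.33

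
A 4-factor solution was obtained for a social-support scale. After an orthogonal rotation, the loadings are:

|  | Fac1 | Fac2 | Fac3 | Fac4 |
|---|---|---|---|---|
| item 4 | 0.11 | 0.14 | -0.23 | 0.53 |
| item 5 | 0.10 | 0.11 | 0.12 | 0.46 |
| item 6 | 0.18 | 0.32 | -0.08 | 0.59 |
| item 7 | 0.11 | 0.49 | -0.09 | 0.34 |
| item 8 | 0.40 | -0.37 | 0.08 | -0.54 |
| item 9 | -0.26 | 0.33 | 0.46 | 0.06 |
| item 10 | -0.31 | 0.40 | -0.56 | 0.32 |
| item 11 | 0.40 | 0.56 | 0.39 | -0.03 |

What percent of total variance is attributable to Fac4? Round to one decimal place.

16.9%

SS loadings for Fac4 = 0.53² + 0.46² + 0.59² + 0.34² + (-0.54)² + 0.06² + 0.32² + (-0.03)² = 1.3547
With 8 standardized items, total variance = 8. Proportion = 1.3547/8 = 0.1693 → 16.93%.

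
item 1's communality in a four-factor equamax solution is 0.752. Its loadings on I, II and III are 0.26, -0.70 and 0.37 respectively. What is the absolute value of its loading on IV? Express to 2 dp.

0.24

Under orthogonal rotation h² = Σλ², so λ_IV² = h² − (0.6945) = 0.752 − 0.6945 = 0.0575.
|λ| = √0.0575 = 0.2398.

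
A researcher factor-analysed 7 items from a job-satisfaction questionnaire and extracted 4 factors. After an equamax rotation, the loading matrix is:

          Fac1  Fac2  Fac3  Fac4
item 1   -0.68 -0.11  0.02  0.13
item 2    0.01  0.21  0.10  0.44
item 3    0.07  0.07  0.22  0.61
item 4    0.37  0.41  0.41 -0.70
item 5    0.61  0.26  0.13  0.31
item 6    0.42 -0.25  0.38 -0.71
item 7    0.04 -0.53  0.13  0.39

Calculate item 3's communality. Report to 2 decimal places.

0.43

h² = 0.07² + 0.07² + 0.22² + 0.61² = 0.0049 + 0.0049 + 0.0484 + 0.3721 = 0.4303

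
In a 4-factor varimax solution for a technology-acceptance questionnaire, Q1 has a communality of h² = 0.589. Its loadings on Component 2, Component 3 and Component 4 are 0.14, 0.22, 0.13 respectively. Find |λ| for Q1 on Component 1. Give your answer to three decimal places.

0.710

Under orthogonal rotation h² = Σλ², so λ_Component 1² = h² − (0.0849) = 0.589 − 0.0849 = 0.5041.
|λ| = √0.5041 = 0.7100.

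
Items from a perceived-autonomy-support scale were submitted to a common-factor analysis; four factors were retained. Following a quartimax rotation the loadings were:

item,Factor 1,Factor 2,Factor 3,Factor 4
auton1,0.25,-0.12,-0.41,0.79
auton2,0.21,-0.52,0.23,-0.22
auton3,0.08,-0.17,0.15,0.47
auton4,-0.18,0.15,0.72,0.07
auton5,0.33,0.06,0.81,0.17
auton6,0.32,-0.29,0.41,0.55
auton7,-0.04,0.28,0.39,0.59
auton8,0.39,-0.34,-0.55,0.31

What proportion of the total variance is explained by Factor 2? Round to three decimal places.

SS loadings for Factor 2 = (-0.12)² + (-0.52)² + (-0.17)² + 0.15² + 0.06² + (-0.29)² + 0.28² + (-0.34)² = 0.6179
Proportion of variance = 0.6179 / 8 = 0.0772.

0.077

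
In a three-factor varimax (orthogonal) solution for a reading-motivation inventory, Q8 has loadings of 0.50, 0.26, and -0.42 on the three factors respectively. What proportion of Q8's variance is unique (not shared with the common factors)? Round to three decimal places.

h² = 0.50² + 0.26² + (-0.42)² = 0.2500 + 0.0676 + 0.1764 = 0.4940
Uniqueness u² = 1 − h² = 1 − 0.4940 = 0.5060

0.506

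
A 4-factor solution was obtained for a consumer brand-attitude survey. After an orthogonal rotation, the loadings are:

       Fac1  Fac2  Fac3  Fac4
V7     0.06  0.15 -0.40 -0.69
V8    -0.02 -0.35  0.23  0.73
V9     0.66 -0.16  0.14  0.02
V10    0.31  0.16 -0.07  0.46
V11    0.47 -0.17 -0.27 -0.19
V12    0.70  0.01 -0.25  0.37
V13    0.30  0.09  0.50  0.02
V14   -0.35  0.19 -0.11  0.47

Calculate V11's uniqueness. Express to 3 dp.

h² = 0.47² + (-0.17)² + (-0.27)² + (-0.19)² = 0.2209 + 0.0289 + 0.0729 + 0.0361 = 0.3588
Uniqueness u² = 1 − h² = 1 − 0.3588 = 0.6412

0.641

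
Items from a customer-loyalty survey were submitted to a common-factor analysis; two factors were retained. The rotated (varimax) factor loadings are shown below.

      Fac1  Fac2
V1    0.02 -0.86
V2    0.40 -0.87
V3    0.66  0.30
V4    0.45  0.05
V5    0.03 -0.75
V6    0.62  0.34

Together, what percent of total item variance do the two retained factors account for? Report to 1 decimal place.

57.5%

SS loadings by factor: 1.1838, 2.2671; total = 3.4509.
Total variance with 6 standardized items is 6, so the solution explains 3.4509/6 = 0.5751 = 57.51%.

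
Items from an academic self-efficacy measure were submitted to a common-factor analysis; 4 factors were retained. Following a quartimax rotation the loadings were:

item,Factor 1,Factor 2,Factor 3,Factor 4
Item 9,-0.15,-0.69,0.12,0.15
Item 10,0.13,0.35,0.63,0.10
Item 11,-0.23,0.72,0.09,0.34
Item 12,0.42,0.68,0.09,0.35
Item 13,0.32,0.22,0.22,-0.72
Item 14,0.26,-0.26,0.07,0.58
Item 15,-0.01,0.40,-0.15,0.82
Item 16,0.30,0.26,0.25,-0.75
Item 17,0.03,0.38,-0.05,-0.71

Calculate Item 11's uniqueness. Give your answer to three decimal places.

0.305

h² = (-0.23)² + 0.72² + 0.09² + 0.34² = 0.0529 + 0.5184 + 0.0081 + 0.1156 = 0.6950
Uniqueness u² = 1 − h² = 1 − 0.6950 = 0.3050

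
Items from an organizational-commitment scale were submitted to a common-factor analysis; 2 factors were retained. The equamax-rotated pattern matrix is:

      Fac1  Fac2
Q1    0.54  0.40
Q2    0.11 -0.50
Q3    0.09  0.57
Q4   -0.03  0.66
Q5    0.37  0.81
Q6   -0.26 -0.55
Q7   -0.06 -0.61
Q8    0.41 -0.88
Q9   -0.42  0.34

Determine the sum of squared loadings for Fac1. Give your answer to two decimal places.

0.87

SS loadings for Fac1 = 0.54² + 0.11² + 0.09² + (-0.03)² + 0.37² + (-0.26)² + (-0.06)² + 0.41² + (-0.42)² = 0.2916 + 0.0121 + 0.0081 + 0.0009 + 0.1369 + 0.0676 + 0.0036 + 0.1681 + 0.1764 = 0.8653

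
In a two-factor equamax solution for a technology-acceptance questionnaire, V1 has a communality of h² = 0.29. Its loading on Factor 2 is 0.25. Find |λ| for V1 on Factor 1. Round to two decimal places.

0.48

Under orthogonal rotation h² = Σλ², so λ_Factor 1² = h² − (0.0625) = 0.29 − 0.0625 = 0.2275.
|λ| = √0.2275 = 0.4770.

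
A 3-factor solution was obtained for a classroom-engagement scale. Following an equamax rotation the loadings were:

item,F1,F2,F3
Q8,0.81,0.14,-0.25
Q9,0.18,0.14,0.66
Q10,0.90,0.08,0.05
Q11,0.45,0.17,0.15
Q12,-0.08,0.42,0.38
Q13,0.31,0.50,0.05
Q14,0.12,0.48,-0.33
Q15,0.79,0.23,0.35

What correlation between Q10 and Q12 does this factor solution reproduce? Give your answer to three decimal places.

-0.019

r̂ = Σ λ_i·λ_j across factors = (0.90)(-0.08) + (0.08)(0.42) + (0.05)(0.38)
  = -0.0720 +0.0336 +0.0190 = -0.0194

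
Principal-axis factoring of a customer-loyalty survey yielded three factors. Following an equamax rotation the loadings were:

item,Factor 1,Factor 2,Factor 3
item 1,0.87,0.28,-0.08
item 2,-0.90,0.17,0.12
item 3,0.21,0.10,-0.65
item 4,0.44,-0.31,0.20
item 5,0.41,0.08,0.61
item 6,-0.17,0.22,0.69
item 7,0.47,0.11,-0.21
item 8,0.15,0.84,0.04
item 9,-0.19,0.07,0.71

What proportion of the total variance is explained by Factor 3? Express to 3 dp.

SS loadings for Factor 3 = (-0.08)² + 0.12² + (-0.65)² + 0.20² + 0.61² + 0.69² + (-0.21)² + 0.04² + 0.71² = 1.8813
Proportion of variance = 1.8813 / 9 = 0.2090.

0.209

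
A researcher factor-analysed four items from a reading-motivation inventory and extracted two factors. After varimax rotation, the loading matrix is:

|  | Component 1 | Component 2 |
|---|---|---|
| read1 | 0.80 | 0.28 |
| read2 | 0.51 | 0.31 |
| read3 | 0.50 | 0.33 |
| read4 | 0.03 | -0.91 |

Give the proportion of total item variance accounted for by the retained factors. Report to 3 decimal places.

SS loadings by factor: 1.1510, 1.1115; total = 2.2625.
Total variance with 4 standardized items is 4, so the solution explains 2.2625/4 = 0.5656.

0.566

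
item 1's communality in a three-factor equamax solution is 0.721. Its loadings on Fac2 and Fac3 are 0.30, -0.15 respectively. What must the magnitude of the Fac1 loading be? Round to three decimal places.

Under orthogonal rotation h² = Σλ², so λ_Fac1² = h² − (0.1125) = 0.721 − 0.1125 = 0.6085.
|λ| = √0.6085 = 0.7801.

0.780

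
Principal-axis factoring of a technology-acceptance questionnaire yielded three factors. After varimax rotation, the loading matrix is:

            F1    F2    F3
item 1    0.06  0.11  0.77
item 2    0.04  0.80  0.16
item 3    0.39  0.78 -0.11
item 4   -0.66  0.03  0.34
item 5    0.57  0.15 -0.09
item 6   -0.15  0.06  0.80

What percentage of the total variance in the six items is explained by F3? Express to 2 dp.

23.24%

SS loadings for F3 = 0.77² + 0.16² + (-0.11)² + 0.34² + (-0.09)² + 0.80² = 1.3943
With 6 standardized items, total variance = 6. Proportion = 1.3943/6 = 0.2324 → 23.24%.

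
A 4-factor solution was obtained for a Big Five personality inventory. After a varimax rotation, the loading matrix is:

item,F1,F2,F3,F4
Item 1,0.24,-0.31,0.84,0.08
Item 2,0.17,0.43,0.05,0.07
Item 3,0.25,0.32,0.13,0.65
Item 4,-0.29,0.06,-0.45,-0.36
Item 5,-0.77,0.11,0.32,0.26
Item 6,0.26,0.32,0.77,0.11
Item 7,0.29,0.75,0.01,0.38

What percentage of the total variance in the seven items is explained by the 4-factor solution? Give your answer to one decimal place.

63.6%

SS loadings by factor: 0.9777, 1.0640, 1.6229, 0.7875; total = 4.4521.
Total variance with 7 standardized items is 7, so the solution explains 4.4521/7 = 0.6360 = 63.60%.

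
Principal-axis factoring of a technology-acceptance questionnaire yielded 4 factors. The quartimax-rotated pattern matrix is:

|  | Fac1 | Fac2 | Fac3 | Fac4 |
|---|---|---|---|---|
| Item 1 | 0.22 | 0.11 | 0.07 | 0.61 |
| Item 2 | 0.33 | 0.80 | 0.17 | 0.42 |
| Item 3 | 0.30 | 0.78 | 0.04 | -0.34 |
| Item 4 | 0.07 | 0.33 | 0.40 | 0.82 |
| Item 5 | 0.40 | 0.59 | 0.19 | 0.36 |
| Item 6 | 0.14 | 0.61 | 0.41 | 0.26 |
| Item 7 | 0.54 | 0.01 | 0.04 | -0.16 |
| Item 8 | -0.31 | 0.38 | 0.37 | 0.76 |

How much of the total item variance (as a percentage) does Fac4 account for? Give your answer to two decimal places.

SS loadings for Fac4 = 0.61² + 0.42² + (-0.34)² + 0.82² + 0.36² + 0.26² + (-0.16)² + 0.76² = 2.1369
With 8 standardized items, total variance = 8. Proportion = 2.1369/8 = 0.2671 → 26.71%.

26.71%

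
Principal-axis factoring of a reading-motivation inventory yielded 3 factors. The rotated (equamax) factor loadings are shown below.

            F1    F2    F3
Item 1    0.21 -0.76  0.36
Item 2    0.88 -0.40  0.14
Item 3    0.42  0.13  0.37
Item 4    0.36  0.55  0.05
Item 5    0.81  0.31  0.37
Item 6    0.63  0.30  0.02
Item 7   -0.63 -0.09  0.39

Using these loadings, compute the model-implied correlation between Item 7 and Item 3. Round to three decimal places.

-0.132

r̂ = Σ λ_i·λ_j across factors = (-0.63)(0.42) + (-0.09)(0.13) + (0.39)(0.37)
  = -0.2646 -0.0117 +0.1443 = -0.1320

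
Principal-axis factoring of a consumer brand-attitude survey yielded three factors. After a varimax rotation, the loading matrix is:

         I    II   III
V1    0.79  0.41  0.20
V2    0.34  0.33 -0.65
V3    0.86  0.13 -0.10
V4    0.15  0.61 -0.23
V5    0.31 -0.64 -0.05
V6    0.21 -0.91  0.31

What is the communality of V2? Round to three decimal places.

h² = 0.34² + 0.33² + (-0.65)² = 0.1156 + 0.1089 + 0.4225 = 0.6470

0.647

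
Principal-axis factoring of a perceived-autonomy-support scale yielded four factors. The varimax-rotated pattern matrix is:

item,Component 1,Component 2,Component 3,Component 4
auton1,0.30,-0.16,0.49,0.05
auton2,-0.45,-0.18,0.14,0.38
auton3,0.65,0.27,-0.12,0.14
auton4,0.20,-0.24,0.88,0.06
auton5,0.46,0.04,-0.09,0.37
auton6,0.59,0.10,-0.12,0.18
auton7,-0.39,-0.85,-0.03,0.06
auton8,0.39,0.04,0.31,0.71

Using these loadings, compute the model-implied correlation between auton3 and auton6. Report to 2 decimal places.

r̂ = Σ λ_i·λ_j across factors = (0.65)(0.59) + (0.27)(0.10) + (-0.12)(-0.12) + (0.14)(0.18)
  = +0.3835 +0.0270 +0.0144 +0.0252 = 0.4501

0.45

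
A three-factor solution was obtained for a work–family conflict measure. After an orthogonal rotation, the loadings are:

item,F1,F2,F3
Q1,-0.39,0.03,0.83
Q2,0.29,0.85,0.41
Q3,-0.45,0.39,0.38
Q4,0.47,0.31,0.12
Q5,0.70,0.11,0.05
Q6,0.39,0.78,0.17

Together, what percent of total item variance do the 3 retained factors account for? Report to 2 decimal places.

65.68%

SS loadings by factor: 1.3017, 1.5921, 1.0472; total = 3.9410.
Total variance with 6 standardized items is 6, so the solution explains 3.9410/6 = 0.6568 = 65.68%.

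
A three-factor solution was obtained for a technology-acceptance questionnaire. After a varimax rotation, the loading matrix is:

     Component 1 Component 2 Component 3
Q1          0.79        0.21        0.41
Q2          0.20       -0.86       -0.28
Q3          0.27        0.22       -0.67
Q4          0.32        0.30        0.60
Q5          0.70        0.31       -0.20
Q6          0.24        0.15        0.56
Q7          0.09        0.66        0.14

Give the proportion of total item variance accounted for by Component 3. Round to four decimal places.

0.2041

SS loadings for Component 3 = 0.41² + (-0.28)² + (-0.67)² + 0.60² + (-0.20)² + 0.56² + 0.14² = 1.4286
Proportion of variance = 1.4286 / 7 = 0.2041.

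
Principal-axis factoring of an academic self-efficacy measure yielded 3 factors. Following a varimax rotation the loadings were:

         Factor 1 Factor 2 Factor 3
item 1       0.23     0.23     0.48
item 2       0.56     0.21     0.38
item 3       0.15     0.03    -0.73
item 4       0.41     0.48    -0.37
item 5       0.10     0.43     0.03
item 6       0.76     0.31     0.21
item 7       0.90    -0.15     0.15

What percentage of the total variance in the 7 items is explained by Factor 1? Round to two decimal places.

SS loadings for Factor 1 = 0.23² + 0.56² + 0.15² + 0.41² + 0.10² + 0.76² + 0.90² = 1.9547
With 7 standardized items, total variance = 7. Proportion = 1.9547/7 = 0.2792 → 27.92%.

27.92%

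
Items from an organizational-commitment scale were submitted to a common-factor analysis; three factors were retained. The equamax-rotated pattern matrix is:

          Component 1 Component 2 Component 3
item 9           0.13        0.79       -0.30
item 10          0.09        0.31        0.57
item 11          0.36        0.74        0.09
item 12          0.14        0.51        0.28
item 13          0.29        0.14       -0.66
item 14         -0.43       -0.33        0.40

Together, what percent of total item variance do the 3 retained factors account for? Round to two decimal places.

53.28%

Communalities: 0.7310, 0.4291, 0.6853, 0.3581, 0.5393, 0.4538; Σh² = 3.1966.
Total variance with 6 standardized items is 6, so the solution explains 3.1966/6 = 0.5328 = 53.28%.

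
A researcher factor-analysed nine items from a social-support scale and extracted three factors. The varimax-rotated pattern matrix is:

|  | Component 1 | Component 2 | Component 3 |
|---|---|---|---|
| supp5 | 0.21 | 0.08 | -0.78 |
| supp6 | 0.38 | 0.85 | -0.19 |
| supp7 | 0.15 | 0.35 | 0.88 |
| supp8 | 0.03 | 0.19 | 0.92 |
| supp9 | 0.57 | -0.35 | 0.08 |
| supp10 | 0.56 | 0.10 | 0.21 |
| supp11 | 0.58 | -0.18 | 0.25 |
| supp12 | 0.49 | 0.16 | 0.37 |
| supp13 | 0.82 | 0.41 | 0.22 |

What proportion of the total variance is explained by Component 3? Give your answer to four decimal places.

SS loadings for Component 3 = (-0.78)² + (-0.19)² + 0.88² + 0.92² + 0.08² + 0.21² + 0.25² + 0.37² + 0.22² = 2.5636
Proportion of variance = 2.5636 / 9 = 0.2848.

0.2848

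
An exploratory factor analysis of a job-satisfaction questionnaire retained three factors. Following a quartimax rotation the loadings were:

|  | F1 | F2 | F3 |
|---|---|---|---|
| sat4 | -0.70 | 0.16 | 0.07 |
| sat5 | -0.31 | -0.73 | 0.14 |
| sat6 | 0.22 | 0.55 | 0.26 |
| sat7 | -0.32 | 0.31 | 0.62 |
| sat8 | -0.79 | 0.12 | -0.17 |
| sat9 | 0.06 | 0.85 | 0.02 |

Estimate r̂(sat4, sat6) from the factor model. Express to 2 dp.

-0.05

r̂ = Σ λ_i·λ_j across factors = (-0.70)(0.22) + (0.16)(0.55) + (0.07)(0.26)
  = -0.1540 +0.0880 +0.0182 = -0.0478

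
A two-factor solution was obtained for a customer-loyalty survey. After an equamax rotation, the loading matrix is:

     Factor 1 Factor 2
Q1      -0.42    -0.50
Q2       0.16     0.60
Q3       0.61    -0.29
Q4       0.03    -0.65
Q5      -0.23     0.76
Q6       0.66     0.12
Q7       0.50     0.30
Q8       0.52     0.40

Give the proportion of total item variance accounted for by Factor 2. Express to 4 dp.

SS loadings for Factor 2 = (-0.50)² + 0.60² + (-0.29)² + (-0.65)² + 0.76² + 0.12² + 0.30² + 0.40² = 1.9586
Proportion of variance = 1.9586 / 8 = 0.2448.

0.2448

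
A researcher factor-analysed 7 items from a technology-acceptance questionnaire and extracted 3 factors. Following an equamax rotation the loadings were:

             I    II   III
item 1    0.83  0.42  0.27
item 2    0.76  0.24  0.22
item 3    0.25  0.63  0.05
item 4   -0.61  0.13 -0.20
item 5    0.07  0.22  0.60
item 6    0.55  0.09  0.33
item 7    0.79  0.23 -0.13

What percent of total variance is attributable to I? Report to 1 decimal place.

SS loadings for I = 0.83² + 0.76² + 0.25² + (-0.61)² + 0.07² + 0.55² + 0.79² = 2.6326
With 7 standardized items, total variance = 7. Proportion = 2.6326/7 = 0.3761 → 37.61%.

37.6%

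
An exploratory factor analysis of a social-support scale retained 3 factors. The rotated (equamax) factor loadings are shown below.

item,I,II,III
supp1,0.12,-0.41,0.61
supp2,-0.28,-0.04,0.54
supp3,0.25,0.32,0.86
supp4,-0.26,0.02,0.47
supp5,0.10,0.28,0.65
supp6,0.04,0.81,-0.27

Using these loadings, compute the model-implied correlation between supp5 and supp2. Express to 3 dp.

r̂ = Σ λ_i·λ_j across factors = (0.10)(-0.28) + (0.28)(-0.04) + (0.65)(0.54)
  = -0.0280 -0.0112 +0.3510 = 0.3118

0.312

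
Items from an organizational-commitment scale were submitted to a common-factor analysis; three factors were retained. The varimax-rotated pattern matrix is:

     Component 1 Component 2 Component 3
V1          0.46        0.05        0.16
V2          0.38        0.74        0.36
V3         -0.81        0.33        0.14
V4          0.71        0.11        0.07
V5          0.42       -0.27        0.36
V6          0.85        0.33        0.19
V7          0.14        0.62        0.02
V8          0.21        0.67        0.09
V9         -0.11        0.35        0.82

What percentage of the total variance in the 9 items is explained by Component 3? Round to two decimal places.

SS loadings for Component 3 = 0.16² + 0.36² + 0.14² + 0.07² + 0.36² + 0.19² + 0.02² + 0.09² + 0.82² = 1.0263
With 9 standardized items, total variance = 9. Proportion = 1.0263/9 = 0.1140 → 11.40%.

11.40%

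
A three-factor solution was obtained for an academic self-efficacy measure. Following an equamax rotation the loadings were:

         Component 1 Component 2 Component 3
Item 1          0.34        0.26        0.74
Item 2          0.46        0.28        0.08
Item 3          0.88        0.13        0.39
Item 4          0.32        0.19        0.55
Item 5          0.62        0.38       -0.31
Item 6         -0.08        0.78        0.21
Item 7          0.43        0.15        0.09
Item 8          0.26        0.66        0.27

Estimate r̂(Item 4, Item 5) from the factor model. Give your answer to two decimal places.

r̂ = Σ λ_i·λ_j across factors = (0.32)(0.62) + (0.19)(0.38) + (0.55)(-0.31)
  = +0.1984 +0.0722 -0.1705 = 0.1001

0.10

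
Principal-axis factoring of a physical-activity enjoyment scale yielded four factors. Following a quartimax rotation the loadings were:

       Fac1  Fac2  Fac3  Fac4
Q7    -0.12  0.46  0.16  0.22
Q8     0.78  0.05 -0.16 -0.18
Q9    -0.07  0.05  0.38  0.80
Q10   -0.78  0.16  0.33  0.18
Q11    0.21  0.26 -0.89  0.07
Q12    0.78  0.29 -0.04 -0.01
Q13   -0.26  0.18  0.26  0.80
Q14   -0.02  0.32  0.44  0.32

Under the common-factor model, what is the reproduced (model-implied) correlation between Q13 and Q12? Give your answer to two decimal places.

r̂ = Σ λ_i·λ_j across factors = (-0.26)(0.78) + (0.18)(0.29) + (0.26)(-0.04) + (0.80)(-0.01)
  = -0.2028 +0.0522 -0.0104 -0.0080 = -0.1690

-0.17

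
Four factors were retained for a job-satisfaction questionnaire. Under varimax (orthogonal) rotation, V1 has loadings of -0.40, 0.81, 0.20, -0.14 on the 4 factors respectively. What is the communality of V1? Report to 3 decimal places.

h² = (-0.40)² + 0.81² + 0.20² + (-0.14)² = 0.1600 + 0.6561 + 0.0400 + 0.0196 = 0.8757

0.876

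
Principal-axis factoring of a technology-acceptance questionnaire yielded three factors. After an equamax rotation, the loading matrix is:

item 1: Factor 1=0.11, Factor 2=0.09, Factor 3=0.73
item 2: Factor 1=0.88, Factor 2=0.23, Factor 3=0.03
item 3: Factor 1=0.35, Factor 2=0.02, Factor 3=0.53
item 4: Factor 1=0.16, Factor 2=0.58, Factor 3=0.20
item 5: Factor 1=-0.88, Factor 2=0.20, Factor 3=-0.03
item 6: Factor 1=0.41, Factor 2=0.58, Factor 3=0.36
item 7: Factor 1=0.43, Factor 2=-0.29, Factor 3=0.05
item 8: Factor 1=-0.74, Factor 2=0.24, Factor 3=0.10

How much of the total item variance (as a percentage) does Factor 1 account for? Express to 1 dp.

SS loadings for Factor 1 = 0.11² + 0.88² + 0.35² + 0.16² + (-0.88)² + 0.41² + 0.43² + (-0.74)² = 2.6096
With 8 standardized items, total variance = 8. Proportion = 2.6096/8 = 0.3262 → 32.62%.

32.6%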